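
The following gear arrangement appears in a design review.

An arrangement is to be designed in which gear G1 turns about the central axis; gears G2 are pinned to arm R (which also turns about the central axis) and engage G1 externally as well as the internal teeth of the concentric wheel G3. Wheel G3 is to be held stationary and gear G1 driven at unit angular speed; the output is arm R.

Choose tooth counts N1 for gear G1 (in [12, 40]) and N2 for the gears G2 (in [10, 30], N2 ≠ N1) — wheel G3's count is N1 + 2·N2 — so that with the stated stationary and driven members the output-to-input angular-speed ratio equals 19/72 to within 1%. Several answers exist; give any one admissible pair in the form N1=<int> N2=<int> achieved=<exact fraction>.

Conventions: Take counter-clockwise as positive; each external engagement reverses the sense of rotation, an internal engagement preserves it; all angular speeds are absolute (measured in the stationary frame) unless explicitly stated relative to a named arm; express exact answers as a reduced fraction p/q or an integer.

planetary set to be sized for 19/72 (Willis relation)
Willis with ω_ring = 0: ω_arm/ω_sun = N1/(N1+N3); set equal to 19/72  ⇒  N3/N1 = 1/(19/72) − 1 = 53/19
N3 = N1 + 2·N2  ⇒  N2/N1 = (N3/N1 − 1)/2 = (53/19 − 1)/2 = 17/19
smallest multiple with N1 ≥ 12 and N2 ≥ 10: k = 1  ⇒  N1 = 1·19 = 19, N2 = 1·17 = 17 (N1 ≤ 40, N2 ≤ 30, N2 ≠ N1 ✓), N3 = 19 + 2·17 = 53
check: N1/(N1+N3) with N1 = 19, N3 = 53 gives 19/72; |achieved − target| = 0 ≤ 19/7200 ✓

N1=19 N2=17 achieved=19/72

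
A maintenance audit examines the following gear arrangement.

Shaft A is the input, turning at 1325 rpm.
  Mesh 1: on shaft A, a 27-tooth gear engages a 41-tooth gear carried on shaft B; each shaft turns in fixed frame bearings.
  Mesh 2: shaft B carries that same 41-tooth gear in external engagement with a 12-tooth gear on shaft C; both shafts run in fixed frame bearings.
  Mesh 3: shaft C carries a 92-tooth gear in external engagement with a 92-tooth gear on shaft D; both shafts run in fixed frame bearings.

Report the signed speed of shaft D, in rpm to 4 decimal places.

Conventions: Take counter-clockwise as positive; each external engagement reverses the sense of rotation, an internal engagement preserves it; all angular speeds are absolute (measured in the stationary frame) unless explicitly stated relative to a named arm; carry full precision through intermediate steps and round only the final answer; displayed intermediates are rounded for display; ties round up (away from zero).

-2981.2500 rpm

class = fixed-axis compound train [3 meshes; 3 ratios multiply, 3 sense flips]
mesh 1 [27T→41T]: ω = 1325.0000×27/41 = 872.5610 rpm, sense flips to −
mesh 2 [41T→12T]: ω = 872.5610×41/12 = 2981.2500 rpm, sense flips to +
mesh 3 [92T→92T]: ω = 2981.2500×92/92 = 2981.2500 rpm, sense flips to −
signed output speed = -2981.2500 rpm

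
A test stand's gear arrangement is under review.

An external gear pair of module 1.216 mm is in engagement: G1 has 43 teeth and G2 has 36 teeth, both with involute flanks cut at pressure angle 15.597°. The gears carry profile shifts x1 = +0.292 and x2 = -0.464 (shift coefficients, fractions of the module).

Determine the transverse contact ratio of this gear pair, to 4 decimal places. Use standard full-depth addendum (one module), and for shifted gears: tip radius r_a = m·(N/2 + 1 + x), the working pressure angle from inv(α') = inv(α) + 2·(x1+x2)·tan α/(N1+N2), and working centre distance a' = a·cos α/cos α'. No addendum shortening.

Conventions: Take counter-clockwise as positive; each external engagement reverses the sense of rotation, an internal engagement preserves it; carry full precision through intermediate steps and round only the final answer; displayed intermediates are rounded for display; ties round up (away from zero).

class = single-mesh tooth geometry [involute pair 43T × 36T, m = 1.216]
base radii: r_b1 = 25.181290, r_b2 = 21.082010
tip radii: r_a1 = 27.715072, r_a2 = 22.539776
inv(α') = inv(15.597°) + 2·(+0.292-0.464)·tan α/(43+36) = 0.00571404  ⇒  α' = 14.64346°
a' = a·cos α / cos α' = 48.0320·cos 15.597°/cos 14.64346° = 47.816490
action lengths: √(r_a1²−r_b1²) = 11.577039, √(r_a2²−r_b2²) = 7.974355
base pitch p_b = π·m·cos α = 3.679505
CR = (11.577039 + 7.974355 − 47.816490·sin 14.64346°)/3.679505 = 2.028325
contact ratio ≈ 2.0283

2.0283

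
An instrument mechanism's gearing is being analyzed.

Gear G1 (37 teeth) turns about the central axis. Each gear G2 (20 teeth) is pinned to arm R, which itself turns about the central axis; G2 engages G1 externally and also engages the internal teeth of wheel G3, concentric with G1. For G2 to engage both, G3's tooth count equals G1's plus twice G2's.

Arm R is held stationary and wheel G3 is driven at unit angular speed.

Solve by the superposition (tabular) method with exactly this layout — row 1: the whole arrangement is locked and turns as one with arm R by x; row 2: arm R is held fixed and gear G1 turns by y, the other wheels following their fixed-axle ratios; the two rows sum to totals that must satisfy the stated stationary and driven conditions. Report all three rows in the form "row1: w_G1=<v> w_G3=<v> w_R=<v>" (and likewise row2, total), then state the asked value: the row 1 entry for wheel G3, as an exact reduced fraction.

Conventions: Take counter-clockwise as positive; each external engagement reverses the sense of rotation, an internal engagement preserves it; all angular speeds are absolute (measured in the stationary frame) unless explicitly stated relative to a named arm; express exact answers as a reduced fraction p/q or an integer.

row1: w_G1=0 w_G3=0 w_R=0
row2: w_G1=-77/37 w_G3=1 w_R=0
total: w_G1=-77/37 w_G3=1 w_R=0
asked value: 0

topology: planetary set — G1 37T / G2 20T / G3 77T, arm = carrier (Willis)
row 1 (train locked, turned with arm): all members turn x
row 2 — arm fixed, fixed-axis ratios: sun y, ring −(37/77)·y, arm 0
boundary: total ω_arm = x = 0 and total ω_ring = x − (37/77)·y = 1  ⇒  y = -77/37, x = 0
row 2 ring = −(37/77)·(-77/37) = 1
totals (row 1 + row 2): sun 0 + (-77/37) = -77/37, ring 0 + 1 = 1, arm 0 + 0 = 0
asked cell (row1, ring) = 0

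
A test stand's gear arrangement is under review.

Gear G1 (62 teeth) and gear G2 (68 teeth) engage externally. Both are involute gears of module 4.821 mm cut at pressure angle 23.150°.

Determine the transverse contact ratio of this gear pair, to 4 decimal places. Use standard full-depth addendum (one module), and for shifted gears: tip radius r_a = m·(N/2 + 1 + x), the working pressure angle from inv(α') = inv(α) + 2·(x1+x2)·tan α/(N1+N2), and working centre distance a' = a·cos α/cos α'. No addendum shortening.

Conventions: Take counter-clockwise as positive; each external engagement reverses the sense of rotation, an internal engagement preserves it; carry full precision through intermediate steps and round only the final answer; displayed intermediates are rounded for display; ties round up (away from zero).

class = single-mesh tooth geometry [involute pair 62T × 68T, m = 4.821]
base radii: r_b1 = 137.417021, r_b2 = 150.715443
tip radii: r_a1 = 154.272000, r_a2 = 168.735000
no profile shift: α' = α, a' = a
action lengths: √(r_a1²−r_b1²) = 70.117132, √(r_a2²−r_b2²) = 75.870650
base pitch p_b = π·m·cos α = 13.926074
CR = (70.117132 + 75.870650 − 313.365000·sin 23.15000°)/13.926074 = 1.636611
contact ratio ≈ 1.6366

1.6366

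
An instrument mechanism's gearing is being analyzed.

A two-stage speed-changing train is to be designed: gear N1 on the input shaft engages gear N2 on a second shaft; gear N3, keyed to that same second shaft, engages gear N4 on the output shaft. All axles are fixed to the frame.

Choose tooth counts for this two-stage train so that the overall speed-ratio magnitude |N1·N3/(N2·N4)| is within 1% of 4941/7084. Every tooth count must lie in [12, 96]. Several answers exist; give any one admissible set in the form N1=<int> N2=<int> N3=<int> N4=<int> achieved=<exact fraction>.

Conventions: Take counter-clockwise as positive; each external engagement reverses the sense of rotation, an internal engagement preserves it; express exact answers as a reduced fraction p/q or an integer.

N1=61 N2=77 N3=81 N4=92 achieved=4941/7084

topology: fixed-axis compound train — 2 stages, target 4941/7084
target = 4941/7084 in lowest terms: an exact hit needs N1·N3 = k·4941 and N2·N4 = k·7084 for one integer k, every count in [12, 96]; additionally prefer no 1:1 stage (N1 ≠ N2, N3 ≠ N4)
k = 1: N1·N3 = 4941 = 61·81, N2·N4 = 7084 = 77·92
achieved = 61·81/(77·92) = 4941/7084; |achieved − target| = 0 ≤ 4941/708400 ✓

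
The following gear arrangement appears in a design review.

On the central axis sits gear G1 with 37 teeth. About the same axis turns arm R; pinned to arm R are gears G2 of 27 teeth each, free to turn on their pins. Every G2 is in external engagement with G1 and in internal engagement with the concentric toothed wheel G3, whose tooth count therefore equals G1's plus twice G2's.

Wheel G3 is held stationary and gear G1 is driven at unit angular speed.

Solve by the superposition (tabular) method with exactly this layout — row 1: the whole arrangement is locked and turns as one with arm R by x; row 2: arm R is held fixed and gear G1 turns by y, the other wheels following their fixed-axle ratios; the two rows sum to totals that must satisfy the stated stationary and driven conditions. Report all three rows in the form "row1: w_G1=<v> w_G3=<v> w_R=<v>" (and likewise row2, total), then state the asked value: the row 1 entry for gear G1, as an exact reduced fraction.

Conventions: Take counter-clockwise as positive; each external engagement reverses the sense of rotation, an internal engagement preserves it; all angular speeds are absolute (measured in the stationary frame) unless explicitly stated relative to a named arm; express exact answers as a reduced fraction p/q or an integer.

row1: w_G1=37/128 w_G3=37/128 w_R=37/128
row2: w_G1=91/128 w_G3=-37/128 w_R=0
total: w_G1=1 w_G3=0 w_R=37/128
asked value: 37/128

recognized (axles ride arm R): planetary set, 37/27/91 teeth
row 1: whole set turns with the arm by x
row 2 (arm held, sun turns y): ω_ring = −(37/91)·y, ω_arm = 0
boundary: total ω_ring = x − (37/91)·y = 0 and total ω_sun = x + y = 1  ⇒  y = 91/128, x = 37/128
row 2 ring = −(37/91)·91/128 = -37/128
totals (row 1 + row 2): sun 37/128 + 91/128 = 1, ring 37/128 + (-37/128) = 0, arm 37/128 + 0 = 37/128
asked cell (row1, sun) = 37/128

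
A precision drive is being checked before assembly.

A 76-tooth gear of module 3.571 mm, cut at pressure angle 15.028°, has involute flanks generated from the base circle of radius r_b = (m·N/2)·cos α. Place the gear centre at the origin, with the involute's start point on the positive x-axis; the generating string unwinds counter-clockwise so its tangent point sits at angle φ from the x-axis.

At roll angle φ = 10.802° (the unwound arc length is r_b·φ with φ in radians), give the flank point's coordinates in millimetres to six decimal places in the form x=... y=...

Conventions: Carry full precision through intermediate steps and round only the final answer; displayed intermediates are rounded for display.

topology: single-mesh involute geometry — m = 3.571, N = 76
pitch radius r_p = m·N/2 = 3.571·76/2 = 135.698000
base radius r_b = r_p·cos α = 135.698000·cos 15.028° = 131.057024
roll angle φ = 10.802° = 0.18853047 rad
x = r_b·(cos φ + φ·sin φ) = 133.365496
y = r_b·(sin φ − φ·cos φ) = 0.291702

x=133.365496 y=0.291702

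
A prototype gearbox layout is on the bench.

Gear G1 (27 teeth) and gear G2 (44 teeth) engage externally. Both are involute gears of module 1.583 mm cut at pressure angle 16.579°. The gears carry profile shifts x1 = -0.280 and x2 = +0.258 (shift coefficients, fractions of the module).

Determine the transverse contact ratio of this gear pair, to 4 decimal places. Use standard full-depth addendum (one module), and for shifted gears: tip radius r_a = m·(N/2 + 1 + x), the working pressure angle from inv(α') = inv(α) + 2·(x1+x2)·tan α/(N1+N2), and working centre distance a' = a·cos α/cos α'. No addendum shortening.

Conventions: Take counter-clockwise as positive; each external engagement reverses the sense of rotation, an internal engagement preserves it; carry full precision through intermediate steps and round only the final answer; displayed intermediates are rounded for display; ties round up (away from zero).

recognized (one external pair, fixed centres): single-mesh tooth geometry, m = 1.583, N1 = 27, N2 = 44
base radii: r_b1 = 20.482069, r_b2 = 33.378186
tip radii: r_a1 = 22.510260, r_a2 = 36.817414
inv(α') = inv(16.579°) + 2·(-0.280+0.258)·tan α/(27+44) = 0.00817126  ⇒  α' = 16.45881°
a' = a·cos α / cos α' = 56.1965·cos 16.579°/cos 16.45881° = 56.161551
action lengths: √(r_a1²−r_b1²) = 9.337915, √(r_a2²−r_b2²) = 15.537653
base pitch p_b = π·m·cos α = 4.766394
CR = (9.337915 + 15.537653 − 56.161551·sin 16.45881°)/4.766394 = 1.880570
contact ratio ≈ 1.8806

1.8806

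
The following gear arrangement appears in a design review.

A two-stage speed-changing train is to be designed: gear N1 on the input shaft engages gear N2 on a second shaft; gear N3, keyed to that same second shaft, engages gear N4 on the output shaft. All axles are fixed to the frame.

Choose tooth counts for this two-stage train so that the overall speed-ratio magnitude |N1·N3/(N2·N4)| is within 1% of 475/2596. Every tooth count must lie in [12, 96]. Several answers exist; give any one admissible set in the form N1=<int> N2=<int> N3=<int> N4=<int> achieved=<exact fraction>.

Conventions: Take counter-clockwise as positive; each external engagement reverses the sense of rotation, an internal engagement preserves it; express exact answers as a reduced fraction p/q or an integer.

2-stage fixed-axis compound train for ratio 475/2596
target = 475/2596 in lowest terms: an exact hit needs N1·N3 = k·475 and N2·N4 = k·2596 for one integer k, every count in [12, 96]; additionally prefer no 1:1 stage (N1 ≠ N2, N3 ≠ N4)
k = 1: N1·N3 = 475 = 19·25, N2·N4 = 2596 = 44·59
achieved = 19·25/(44·59) = 475/2596; |achieved − target| = 0 ≤ 19/10384 ✓

N1=19 N2=44 N3=25 N4=59 achieved=475/2596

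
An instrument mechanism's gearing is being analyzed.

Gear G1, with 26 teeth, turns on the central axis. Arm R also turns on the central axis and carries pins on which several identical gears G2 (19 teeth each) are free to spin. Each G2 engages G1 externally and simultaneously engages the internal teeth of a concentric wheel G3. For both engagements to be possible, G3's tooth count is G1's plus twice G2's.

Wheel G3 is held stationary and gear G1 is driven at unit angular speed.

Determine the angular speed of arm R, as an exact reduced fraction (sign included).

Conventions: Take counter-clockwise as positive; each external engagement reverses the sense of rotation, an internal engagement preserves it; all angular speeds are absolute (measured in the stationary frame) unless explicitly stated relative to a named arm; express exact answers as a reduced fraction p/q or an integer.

13/45

class = planetary set [G3 = 26+2·19 = 64; Willis about the carrier]
ring teeth: 26 + 2·19 = 64
26(ω_sun−ω_arm) = −64(ω_ring−ω_arm),  ω_ring = 0, ω_sun = 1
26(1−ω_arm) = −64(0−ω_arm)  ⇒  90·ω_arm = 26  ⇒  ω_arm = 13/45
exact speed ratio = 13/45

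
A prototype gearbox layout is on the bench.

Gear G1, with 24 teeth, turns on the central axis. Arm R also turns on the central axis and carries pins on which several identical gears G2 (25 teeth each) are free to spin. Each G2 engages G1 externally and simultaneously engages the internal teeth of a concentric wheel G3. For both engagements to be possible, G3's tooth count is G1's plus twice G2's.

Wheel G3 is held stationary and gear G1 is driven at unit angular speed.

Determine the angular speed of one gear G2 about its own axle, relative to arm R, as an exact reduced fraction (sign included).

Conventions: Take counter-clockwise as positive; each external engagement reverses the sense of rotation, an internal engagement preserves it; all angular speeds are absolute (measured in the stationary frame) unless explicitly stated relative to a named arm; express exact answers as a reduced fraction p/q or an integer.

-888/1225

class = planetary set [G3 = 24+2·25 = 74; Willis about the carrier]
ring teeth: 24 + 2·25 = 74
24(ω_sun−ω_arm) = −74(ω_ring−ω_arm),  ω_ring = 0, ω_sun = 1
24(1−ω_arm) = −74(0−ω_arm)  ⇒  98·ω_arm = 24  ⇒  ω_arm = 12/49
sun–planet mesh: 24·(1−12/49) = −25·(ω_p−ω_arm)  ⇒  ω_p−ω_arm = -888/1225
exact speed ratio = -888/1225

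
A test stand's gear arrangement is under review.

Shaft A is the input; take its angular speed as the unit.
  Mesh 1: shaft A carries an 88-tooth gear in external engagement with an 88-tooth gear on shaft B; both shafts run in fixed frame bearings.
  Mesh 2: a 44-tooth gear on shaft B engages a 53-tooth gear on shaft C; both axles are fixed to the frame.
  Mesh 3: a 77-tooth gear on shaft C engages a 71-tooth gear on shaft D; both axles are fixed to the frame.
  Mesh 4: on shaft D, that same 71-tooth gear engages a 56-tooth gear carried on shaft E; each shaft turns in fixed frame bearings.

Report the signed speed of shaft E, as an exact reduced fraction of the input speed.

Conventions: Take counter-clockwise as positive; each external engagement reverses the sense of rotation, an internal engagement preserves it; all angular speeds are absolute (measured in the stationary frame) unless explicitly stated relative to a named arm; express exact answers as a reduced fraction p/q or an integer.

4-mesh fixed-axis compound train (all bearings frame-fixed)
mesh 1 [88T→88T]: |ω|/ω_in = 1×88/88 = 1, sense flips to −
mesh 2 [44T→53T]: |ω|/ω_in = 1×44/53 = 44/53, sense flips to +
mesh 3 [77T→71T]: |ω|/ω_in = (44/53)×77/71 = 3388/3763, sense flips to −
mesh 4 [71T→56T]: |ω|/ω_in = (3388/3763)×71/56 = 121/106, sense flips to +
signed output speed (× input speed) = 121/106

121/106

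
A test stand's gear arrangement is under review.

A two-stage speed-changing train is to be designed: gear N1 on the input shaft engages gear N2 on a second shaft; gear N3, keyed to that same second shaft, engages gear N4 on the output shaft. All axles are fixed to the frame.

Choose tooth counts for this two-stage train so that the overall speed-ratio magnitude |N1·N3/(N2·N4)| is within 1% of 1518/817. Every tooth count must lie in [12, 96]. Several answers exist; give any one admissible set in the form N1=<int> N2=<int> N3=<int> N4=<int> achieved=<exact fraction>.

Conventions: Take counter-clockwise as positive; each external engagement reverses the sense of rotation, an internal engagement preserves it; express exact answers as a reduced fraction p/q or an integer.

N1=22 N2=19 N3=69 N4=43 achieved=1518/817

class = fixed-axis compound train [2-stage, 1518/817 wanted]
target = 1518/817 in lowest terms: an exact hit needs N1·N3 = k·1518 and N2·N4 = k·817 for one integer k, every count in [12, 96]; additionally prefer no 1:1 stage (N1 ≠ N2, N3 ≠ N4)
k = 1: N1·N3 = 1518 = 22·69, N2·N4 = 817 = 19·43
achieved = 22·69/(19·43) = 1518/817; |achieved − target| = 0 ≤ 759/40850 ✓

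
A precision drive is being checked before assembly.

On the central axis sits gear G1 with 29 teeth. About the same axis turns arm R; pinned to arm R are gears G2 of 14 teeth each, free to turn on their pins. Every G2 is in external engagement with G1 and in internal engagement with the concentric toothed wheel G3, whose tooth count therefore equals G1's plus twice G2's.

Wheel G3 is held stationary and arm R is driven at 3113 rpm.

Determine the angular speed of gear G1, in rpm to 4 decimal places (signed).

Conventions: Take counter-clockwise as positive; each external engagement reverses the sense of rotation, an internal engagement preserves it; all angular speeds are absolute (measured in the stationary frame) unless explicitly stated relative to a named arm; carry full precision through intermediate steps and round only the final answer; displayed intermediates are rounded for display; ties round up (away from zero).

class = planetary set [G3 = 29+2·14 = 57; Willis about the carrier]
normalise by the input: solve with ω_arm = 1, then scale by 3113 rpm
ring teeth: 29 + 2·14 = 57
29(ω_sun−ω_arm) = −57(ω_ring−ω_arm),  ω_ring = 0, ω_arm = 1
ω_sun = 1 − (57/29)(0−1) = 86/29
scale: ω_sun = 86/29 × 3113 rpm = +9231.6552 rpm

+9231.6552 rpm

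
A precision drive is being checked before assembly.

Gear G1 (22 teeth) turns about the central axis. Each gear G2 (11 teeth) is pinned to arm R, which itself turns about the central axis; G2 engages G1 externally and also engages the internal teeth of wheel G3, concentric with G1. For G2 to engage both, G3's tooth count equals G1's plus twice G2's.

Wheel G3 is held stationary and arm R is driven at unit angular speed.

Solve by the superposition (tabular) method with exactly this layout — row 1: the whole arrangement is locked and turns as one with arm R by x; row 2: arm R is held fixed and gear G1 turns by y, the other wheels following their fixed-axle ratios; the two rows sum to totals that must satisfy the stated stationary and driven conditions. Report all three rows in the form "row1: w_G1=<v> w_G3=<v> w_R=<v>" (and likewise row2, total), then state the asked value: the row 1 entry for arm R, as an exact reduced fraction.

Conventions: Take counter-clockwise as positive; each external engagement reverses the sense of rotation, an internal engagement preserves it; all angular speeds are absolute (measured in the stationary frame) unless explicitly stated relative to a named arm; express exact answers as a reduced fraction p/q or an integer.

recognized (axles ride arm R): planetary set, 22/11/44 teeth
row 1 — lock + rotate with arm: ω_sun = ω_ring = ω_arm = x
row 2: sun turns y, ring = −(22/44)·y, arm 0
boundary: total ω_ring = x − (22/44)·y = 0 and total ω_arm = x = 1  ⇒  y = 2, x = 1
row 2 ring = −(22/44)·2 = -1
totals (row 1 + row 2): sun 1 + 2 = 3, ring 1 + (-1) = 0, arm 1 + 0 = 1
asked cell (row1, arm) = 1

row1: w_G1=1 w_G3=1 w_R=1
row2: w_G1=2 w_G3=-1 w_R=0
total: w_G1=3 w_G3=0 w_R=1
asked value: 1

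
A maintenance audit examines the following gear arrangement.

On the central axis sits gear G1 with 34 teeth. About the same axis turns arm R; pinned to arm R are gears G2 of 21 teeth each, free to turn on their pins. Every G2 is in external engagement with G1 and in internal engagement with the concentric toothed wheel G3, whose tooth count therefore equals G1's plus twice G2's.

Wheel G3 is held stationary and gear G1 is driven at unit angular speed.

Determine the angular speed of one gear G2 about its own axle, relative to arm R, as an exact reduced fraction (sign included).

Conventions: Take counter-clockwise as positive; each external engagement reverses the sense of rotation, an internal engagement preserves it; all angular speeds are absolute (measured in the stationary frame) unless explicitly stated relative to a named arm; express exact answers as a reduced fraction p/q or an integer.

-1292/1155

class = planetary set [G3 = 34+2·21 = 76; Willis about the carrier]
ring teeth: 34 + 2·21 = 76
34(ω_sun−ω_arm) = −76(ω_ring−ω_arm),  ω_ring = 0, ω_sun = 1
34(1−ω_arm) = −76(0−ω_arm)  ⇒  110·ω_arm = 34  ⇒  ω_arm = 17/55
sun–planet mesh: 34·(1−17/55) = −21·(ω_p−ω_arm)  ⇒  ω_p−ω_arm = -1292/1155
exact speed ratio = -1292/1155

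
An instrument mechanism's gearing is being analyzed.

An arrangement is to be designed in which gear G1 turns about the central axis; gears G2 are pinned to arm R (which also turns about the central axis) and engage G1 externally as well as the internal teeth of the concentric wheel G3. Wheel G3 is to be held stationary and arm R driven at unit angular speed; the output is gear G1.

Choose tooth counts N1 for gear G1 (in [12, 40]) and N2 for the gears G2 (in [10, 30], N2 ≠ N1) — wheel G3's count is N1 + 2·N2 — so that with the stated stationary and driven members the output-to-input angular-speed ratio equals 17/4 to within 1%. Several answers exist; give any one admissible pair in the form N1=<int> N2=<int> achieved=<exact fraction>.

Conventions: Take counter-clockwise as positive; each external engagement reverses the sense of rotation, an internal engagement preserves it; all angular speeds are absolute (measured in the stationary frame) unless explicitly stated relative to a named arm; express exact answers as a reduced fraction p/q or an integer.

N1=16 N2=18 achieved=17/4

class = planetary set [ratio 17/4 wanted; Willis about the carrier]
Willis with ω_ring = 0: ω_sun/ω_arm = (N1+N3)/N1; set equal to 17/4  ⇒  N3/N1 = 17/4 − 1 = 13/4
N3 = N1 + 2·N2  ⇒  N2/N1 = (N3/N1 − 1)/2 = (13/4 − 1)/2 = 9/8
smallest multiple with N1 ≥ 12 and N2 ≥ 10: k = 2  ⇒  N1 = 2·8 = 16, N2 = 2·9 = 18 (N1 ≤ 40, N2 ≤ 30, N2 ≠ N1 ✓), N3 = 16 + 2·18 = 52
check: (N1+N3)/N1 with N1 = 16, N3 = 52 gives 17/4; |achieved − target| = 0 ≤ 17/400 ✓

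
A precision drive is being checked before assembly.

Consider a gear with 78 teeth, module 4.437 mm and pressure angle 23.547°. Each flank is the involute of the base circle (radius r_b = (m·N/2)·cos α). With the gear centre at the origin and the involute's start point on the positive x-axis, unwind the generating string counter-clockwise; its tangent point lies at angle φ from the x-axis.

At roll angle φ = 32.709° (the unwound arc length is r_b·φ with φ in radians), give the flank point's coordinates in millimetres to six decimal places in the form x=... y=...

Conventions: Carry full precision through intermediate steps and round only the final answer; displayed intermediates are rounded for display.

single-mesh involute tooth geometry (78T wheel at module 4.437)
pitch radius r_p = m·N/2 = 4.437·78/2 = 173.043000
base radius r_b = r_p·cos α = 173.043000·cos 23.547° = 158.634171
roll angle φ = 32.709° = 0.57087975 rad
x = r_b·(cos φ + φ·sin φ) = 182.415595
y = r_b·(sin φ − φ·cos φ) = 9.521142

x=182.415595 y=9.521142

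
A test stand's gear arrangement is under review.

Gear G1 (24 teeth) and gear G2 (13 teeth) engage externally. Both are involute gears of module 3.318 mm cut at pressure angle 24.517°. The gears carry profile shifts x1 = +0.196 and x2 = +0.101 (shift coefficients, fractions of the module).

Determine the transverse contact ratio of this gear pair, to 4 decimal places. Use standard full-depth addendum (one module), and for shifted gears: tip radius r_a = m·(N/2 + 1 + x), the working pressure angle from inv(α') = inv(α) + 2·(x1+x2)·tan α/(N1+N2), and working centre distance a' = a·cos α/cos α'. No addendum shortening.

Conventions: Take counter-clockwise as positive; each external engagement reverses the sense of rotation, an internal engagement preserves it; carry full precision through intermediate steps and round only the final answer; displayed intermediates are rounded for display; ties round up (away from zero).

1.3443

class = single-mesh tooth geometry [involute pair 24T × 13T, m = 3.318]
base radii: r_b1 = 36.226117, r_b2 = 19.622480
tip radii: r_a1 = 43.784328, r_a2 = 25.220118
inv(α') = inv(24.517°) + 2·(+0.196+0.101)·tan α/(24+13) = 0.03550427  ⇒  α' = 26.36901°
a' = a·cos α / cos α' = 61.3830·cos 24.517°/cos 26.36901° = 62.334352
action lengths: √(r_a1²−r_b1²) = 24.591377, √(r_a2²−r_b2²) = 15.843378
base pitch p_b = π·m·cos α = 9.483975
CR = (24.591377 + 15.843378 − 62.334352·sin 26.36901°)/9.483975 = 1.344259
contact ratio ≈ 1.3443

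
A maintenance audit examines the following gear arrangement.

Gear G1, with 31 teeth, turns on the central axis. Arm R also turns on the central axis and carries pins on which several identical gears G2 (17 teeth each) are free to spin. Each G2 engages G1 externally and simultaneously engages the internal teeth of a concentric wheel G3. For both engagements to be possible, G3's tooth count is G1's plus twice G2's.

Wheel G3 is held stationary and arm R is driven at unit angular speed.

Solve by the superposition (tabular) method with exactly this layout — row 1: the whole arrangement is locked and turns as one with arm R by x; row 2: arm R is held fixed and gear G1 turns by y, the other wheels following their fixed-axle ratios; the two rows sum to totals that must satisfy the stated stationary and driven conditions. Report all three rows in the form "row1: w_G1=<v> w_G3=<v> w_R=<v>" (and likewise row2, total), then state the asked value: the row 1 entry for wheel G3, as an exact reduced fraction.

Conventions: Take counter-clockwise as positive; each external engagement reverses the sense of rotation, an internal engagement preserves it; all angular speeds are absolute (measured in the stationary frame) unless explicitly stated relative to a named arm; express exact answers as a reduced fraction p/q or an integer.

row1: w_G1=1 w_G3=1 w_R=1
row2: w_G1=65/31 w_G3=-1 w_R=0
total: w_G1=96/31 w_G3=0 w_R=1
asked value: 1

recognized (axles ride arm R): planetary set, 31/17/65 teeth
row 1: whole set turns with the arm by x
superposition row 2 [arm held]: sun y, ring −(31/65)·y, arm 0
boundary: total ω_ring = x − (31/65)·y = 0 and total ω_arm = x = 1  ⇒  y = 65/31, x = 1
row 2 ring = −(31/65)·65/31 = -1
totals (row 1 + row 2): sun 1 + 65/31 = 96/31, ring 1 + (-1) = 0, arm 1 + 0 = 1
asked cell (row1, ring) = 1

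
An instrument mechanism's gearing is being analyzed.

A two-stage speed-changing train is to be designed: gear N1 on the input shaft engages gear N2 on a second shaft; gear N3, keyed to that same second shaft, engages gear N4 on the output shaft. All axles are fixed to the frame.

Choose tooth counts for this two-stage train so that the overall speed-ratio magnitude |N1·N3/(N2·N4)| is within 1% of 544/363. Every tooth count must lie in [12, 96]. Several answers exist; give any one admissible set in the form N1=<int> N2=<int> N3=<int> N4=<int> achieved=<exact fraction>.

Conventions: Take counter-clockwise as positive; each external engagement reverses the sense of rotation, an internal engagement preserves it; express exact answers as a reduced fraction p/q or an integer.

2-stage fixed-axis compound train for ratio 544/363
target = 544/363 in lowest terms: an exact hit needs N1·N3 = k·544 and N2·N4 = k·363 for one integer k, every count in [12, 96]; additionally prefer no 1:1 stage (N1 ≠ N2, N3 ≠ N4)
k = 1: no 1:1-free in-range split of k·544 and k·363 into factor pairs; take k = 2
k = 2: N1·N3 = 1088 = 16·68, N2·N4 = 726 = 22·33
achieved = 16·68/(22·33) = 544/363; |achieved − target| = 0 ≤ 136/9075 ✓

N1=16 N2=22 N3=68 N4=33 achieved=544/363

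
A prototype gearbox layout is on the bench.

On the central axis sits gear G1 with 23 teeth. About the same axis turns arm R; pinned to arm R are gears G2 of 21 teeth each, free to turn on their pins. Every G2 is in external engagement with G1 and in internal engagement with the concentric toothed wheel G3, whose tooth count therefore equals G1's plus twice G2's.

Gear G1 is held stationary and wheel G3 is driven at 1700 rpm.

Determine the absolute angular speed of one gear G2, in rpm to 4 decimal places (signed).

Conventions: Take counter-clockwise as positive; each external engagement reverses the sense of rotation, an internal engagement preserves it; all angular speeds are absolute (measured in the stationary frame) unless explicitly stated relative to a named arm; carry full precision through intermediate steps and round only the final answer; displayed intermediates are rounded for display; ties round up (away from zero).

+2630.9524 rpm

planetary set (23T centre, 21T on arm, 65T internal) — Willis relation
normalise by the input: solve with ω_ring = 1, then scale by 1700 rpm
ring teeth: 23 + 2·21 = 65
23(ω_sun−ω_arm) = −65(ω_ring−ω_arm),  ω_sun = 0, ω_ring = 1
23(0−ω_arm) = −65(1−ω_arm)  ⇒  88·ω_arm = 65  ⇒  ω_arm = 65/88
sun–planet mesh: 23·(0−65/88) = −21·(ω_p−ω_arm)  ⇒  ω_p−ω_arm = 1495/1848
ω_p = 65/88 + 1495/1848 = 65/42
scale: ω_p = 65/42 × 1700 rpm = +2630.9524 rpm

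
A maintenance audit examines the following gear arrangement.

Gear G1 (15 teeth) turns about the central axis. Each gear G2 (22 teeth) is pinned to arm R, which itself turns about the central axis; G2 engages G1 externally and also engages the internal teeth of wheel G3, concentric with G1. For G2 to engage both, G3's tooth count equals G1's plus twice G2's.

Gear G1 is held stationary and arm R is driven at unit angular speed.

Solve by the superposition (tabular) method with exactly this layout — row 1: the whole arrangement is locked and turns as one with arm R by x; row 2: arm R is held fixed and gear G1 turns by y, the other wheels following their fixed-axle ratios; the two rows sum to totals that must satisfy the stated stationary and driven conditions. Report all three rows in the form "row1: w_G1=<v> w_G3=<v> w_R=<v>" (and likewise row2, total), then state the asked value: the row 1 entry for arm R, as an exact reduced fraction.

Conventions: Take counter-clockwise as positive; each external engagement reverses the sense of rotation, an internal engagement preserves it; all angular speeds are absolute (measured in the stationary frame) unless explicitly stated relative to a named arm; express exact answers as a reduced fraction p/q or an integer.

topology: planetary set — G1 15T / G2 22T / G3 59T, arm = carrier (Willis)
row 1 (train locked, turned with arm): all members turn x
row 2: sun turns y, ring = −(15/59)·y, arm 0
boundary: total ω_sun = x + y = 0 and total ω_arm = x = 1  ⇒  y = -1, x = 1
row 2 ring = −(15/59)·(-1) = 15/59
totals (row 1 + row 2): sun 1 + (-1) = 0, ring 1 + 15/59 = 74/59, arm 1 + 0 = 1
asked cell (row1, arm) = 1

row1: w_G1=1 w_G3=1 w_R=1
row2: w_G1=-1 w_G3=15/59 w_R=0
total: w_G1=0 w_G3=74/59 w_R=1
asked value: 1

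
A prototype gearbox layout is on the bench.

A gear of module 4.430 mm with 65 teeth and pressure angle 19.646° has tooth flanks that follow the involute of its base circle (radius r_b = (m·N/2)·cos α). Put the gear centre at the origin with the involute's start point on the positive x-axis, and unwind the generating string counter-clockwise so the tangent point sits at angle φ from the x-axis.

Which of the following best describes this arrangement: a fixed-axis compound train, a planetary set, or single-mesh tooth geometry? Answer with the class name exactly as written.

topology: single-mesh involute geometry — m = 4.430, N = 65
classification: single-mesh tooth geometry

single-mesh tooth geometry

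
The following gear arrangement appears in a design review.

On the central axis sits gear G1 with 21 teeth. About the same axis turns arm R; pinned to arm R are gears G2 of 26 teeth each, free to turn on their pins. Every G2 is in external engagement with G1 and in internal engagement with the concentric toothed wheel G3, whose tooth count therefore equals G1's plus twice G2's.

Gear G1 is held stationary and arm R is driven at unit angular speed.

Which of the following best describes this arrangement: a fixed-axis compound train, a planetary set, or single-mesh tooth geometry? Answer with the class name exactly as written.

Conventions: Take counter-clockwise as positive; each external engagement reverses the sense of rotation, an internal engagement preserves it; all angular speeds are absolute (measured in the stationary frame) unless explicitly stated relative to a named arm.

planetary set

topology: planetary set — G1 21T / G2 26T / G3 73T, arm = carrier (Willis)
classification: planetary set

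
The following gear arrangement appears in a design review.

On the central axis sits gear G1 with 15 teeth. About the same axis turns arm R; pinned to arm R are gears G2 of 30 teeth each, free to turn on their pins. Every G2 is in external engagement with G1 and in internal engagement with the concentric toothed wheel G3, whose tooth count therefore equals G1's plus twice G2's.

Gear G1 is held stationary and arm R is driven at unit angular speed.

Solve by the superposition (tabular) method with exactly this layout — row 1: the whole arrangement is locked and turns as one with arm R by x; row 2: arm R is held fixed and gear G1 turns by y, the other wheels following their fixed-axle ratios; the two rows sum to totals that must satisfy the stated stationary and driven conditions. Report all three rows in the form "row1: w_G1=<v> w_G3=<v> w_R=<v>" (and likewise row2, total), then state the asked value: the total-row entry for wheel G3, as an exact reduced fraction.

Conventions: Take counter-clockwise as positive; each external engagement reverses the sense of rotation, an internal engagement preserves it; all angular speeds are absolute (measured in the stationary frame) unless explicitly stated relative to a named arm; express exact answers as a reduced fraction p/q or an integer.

row1: w_G1=1 w_G3=1 w_R=1
row2: w_G1=-1 w_G3=1/5 w_R=0
total: w_G1=0 w_G3=6/5 w_R=1
asked value: 6/5

topology: planetary set — G1 15T / G2 30T / G3 75T, arm = carrier (Willis)
superposition row 1 [locked train]: every member turns x
superposition row 2 [arm held]: sun y, ring −(15/75)·y, arm 0
boundary: total ω_sun = x + y = 0 and total ω_arm = x = 1  ⇒  y = -1, x = 1
row 2 ring = −(15/75)·(-1) = 1/5
totals (row 1 + row 2): sun 1 + (-1) = 0, ring 1 + 1/5 = 6/5, arm 1 + 0 = 1
asked cell (total, ring) = 6/5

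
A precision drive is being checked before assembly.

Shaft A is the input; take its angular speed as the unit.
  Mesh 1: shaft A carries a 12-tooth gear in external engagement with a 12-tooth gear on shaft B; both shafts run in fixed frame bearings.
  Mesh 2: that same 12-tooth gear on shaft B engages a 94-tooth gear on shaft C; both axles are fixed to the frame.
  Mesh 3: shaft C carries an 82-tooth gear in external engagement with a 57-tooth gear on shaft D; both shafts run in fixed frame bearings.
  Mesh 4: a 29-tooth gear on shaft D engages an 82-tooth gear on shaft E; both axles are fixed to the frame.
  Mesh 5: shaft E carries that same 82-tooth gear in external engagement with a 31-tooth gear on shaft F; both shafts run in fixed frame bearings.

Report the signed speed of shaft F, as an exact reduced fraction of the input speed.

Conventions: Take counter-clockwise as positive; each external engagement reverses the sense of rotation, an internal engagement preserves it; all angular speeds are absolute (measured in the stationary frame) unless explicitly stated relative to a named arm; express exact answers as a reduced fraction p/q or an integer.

5-mesh fixed-axis compound train (all bearings frame-fixed)
mesh 1 [12T→12T]: |ω|/ω_in = 1×12/12 = 1, sense flips to −
mesh 2 [12T→94T]: |ω|/ω_in = 1×12/94 = 6/47, sense flips to +
mesh 3 [82T→57T]: |ω|/ω_in = (6/47)×82/57 = 164/893, sense flips to −
mesh 4 [29T→82T]: |ω|/ω_in = (164/893)×29/82 = 58/893, sense flips to +
mesh 5 [82T→31T]: |ω|/ω_in = (58/893)×82/31 = 4756/27683, sense flips to −
signed output speed (× input speed) = -4756/27683

-4756/27683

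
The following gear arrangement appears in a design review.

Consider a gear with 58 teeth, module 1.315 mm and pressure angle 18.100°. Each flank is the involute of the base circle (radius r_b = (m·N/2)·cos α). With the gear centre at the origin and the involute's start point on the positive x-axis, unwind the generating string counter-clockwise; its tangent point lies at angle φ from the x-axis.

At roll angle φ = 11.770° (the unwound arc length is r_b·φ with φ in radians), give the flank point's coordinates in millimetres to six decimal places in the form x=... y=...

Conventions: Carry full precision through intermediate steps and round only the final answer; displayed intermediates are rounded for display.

x=37.004690 y=0.104301

topology: single-mesh involute geometry — m = 1.315, N = 58
pitch radius r_p = m·N/2 = 1.315·58/2 = 38.135000
base radius r_b = r_p·cos α = 38.135000·cos 18.100° = 36.247917
roll angle φ = 11.770° = 0.20542525 rad
x = r_b·(cos φ + φ·sin φ) = 37.004690
y = r_b·(sin φ − φ·cos φ) = 0.104301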